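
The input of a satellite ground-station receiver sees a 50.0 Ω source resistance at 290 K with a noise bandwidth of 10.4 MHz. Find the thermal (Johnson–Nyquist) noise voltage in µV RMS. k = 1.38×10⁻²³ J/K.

V_n = √(4kTRB)
4kTRB = 4 × 1.38×10⁻²³ × 290 × 5.00×10¹ × 1.04×10⁷ = 8.32×10⁻¹² V²
V_n = √(8.32×10⁻¹²) = 2.89×10⁻⁶ V = 2.89 µV

2.89 µV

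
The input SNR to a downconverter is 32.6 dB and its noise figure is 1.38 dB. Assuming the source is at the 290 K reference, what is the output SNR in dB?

31.22 dB

By definition F = SNR_in/SNR_out, so in dB: SNR_out = SNR_in − NF
SNR_out = 32.6 − 1.38 = 31.22 dB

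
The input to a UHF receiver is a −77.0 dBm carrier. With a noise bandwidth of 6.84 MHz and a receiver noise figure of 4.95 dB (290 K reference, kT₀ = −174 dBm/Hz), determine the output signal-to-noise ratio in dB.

Noise floor: N = −174 + 10 log₁₀(B) + NF
10 log₁₀(6.84×10⁶) = 68.35 dB
N = −174 + 68.35 + 4.95 = −100.70 dBm
SNR = P_sig − N = −77.0 − (−100.70) = 23.70 dB → 23.7 dB

23.7 dB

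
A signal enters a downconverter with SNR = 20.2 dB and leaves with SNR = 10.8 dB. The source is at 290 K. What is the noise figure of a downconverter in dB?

NF (dB) = SNR_in(dB) − SNR_out(dB) when the source is at T₀
NF = 20.2 − 10.8 = 9.4 dB

9.4 dB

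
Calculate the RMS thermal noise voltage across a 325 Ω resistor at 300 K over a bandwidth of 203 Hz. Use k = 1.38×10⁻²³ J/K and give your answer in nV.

33.1 nV

V_n = √(4kTRB)
4kTRB = 4 × 1.38×10⁻²³ × 300 × 3.25×10² × 2.03×10² = 1.09×10⁻¹⁵ V²
V_n = √(1.09×10⁻¹⁵) = 3.31×10⁻⁸ V = 33.1 nV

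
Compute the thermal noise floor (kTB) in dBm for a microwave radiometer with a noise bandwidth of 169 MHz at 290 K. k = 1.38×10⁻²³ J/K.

P_n = kTB = 1.38×10⁻²³ × 290 × 1.69×10⁸ = 6.76×10⁻¹³ W
In dBm: 10 log₁₀(6.76×10⁻¹³ / 10⁻³) = −91.7 dBm

−91.7 dBm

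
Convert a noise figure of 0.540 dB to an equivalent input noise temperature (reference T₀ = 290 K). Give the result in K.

38.4 K

F = 10^(0.540/10) = 1.1324
T_e = (F − 1)·T₀ = (1.1324 − 1) × 290 = 38.4 K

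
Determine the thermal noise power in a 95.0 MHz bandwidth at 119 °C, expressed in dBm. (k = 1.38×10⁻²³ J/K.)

−92.9 dBm

T = 119 °C + 273.15 = 392.15 K
P_n = kTB = 1.38×10⁻²³ × 392.15 × 9.50×10⁷ = 5.14×10⁻¹³ W
In dBm: 10 log₁₀(5.14×10⁻¹³ / 10⁻³) = −92.9 dBm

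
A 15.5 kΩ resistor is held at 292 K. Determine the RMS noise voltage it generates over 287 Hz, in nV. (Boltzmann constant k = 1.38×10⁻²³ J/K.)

268 nV

V_n = √(4kTRB)
4kTRB = 4 × 1.38×10⁻²³ × 292 × 1.55×10⁴ × 2.87×10² = 7.17×10⁻¹⁴ V²
V_n = √(7.17×10⁻¹⁴) = 2.68×10⁻⁷ V = 268 nV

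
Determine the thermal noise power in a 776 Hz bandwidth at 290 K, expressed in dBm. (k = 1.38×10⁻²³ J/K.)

P_n = kTB = 1.38×10⁻²³ × 290 × 7.76×10² = 3.11×10⁻¹⁸ W
In dBm: 10 log₁₀(3.11×10⁻¹⁸ / 10⁻³) = −145.1 dBm

−145.1 dBm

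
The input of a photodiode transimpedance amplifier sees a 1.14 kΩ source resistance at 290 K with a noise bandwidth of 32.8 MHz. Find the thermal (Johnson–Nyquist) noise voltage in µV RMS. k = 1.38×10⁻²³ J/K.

24.5 µV

V_n = √(4kTRB)
4kTRB = 4 × 1.38×10⁻²³ × 290 × 1.14×10³ × 3.28×10⁷ = 5.99×10⁻¹⁰ V²
V_n = √(5.99×10⁻¹⁰) = 2.45×10⁻⁵ V = 24.5 µV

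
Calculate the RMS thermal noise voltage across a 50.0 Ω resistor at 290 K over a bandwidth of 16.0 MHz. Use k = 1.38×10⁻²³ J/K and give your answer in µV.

V_n = √(4kTRB)
4kTRB = 4 × 1.38×10⁻²³ × 290 × 5.00×10¹ × 1.60×10⁷ = 1.28×10⁻¹¹ V²
V_n = √(1.28×10⁻¹¹) = 3.58×10⁻⁶ V = 3.58 µV

3.58 µV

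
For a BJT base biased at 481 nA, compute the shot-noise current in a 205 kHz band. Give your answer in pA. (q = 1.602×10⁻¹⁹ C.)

178 pA

I_n = √(2qI·B)
2qI·B = 2 × 1.602×10⁻¹⁹ × 4.81×10⁻⁷ × 2.05×10⁵ = 3.16×10⁻²⁰ A²
I_n = √(3.16×10⁻²⁰) = 1.78×10⁻¹⁰ A = 178 pA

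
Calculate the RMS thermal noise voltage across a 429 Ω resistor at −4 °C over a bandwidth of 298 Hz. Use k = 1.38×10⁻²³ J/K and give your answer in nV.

T = −4 °C + 273.15 = 269.15 K
V_n = √(4kTRB)
4kTRB = 4 × 1.38×10⁻²³ × 269.15 × 4.29×10² × 2.98×10² = 1.90×10⁻¹⁵ V²
V_n = √(1.90×10⁻¹⁵) = 4.36×10⁻⁸ V = 43.6 nV

43.6 nV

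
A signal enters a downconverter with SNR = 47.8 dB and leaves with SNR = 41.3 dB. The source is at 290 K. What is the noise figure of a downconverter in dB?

NF (dB) = SNR_in(dB) − SNR_out(dB) when the source is at T₀
NF = 47.8 − 41.3 = 6.5 dB

6.5 dB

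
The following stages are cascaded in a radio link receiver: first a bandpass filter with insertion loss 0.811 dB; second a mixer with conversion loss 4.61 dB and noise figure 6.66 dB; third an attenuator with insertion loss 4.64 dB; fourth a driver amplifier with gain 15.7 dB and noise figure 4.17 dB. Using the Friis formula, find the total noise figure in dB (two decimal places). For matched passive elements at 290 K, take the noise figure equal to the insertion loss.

Convert to linear (a loss of L dB is a gain of −L dB): F_i = 10^(NF_i/10), G_i = 10^(G_i,dB/10)
  Stage 1: F_1 = 10^(0.811/10) = 1.205, G_1 = 10^(−0.811/10) = 0.8297
  Stage 2: F_2 = 10^(6.66/10) = 4.634, G_2 = 10^(−4.61/10) = 0.3459
  Stage 3: F_3 = 10^(4.64/10) = 2.911, G_3 = 10^(−4.64/10) = 0.3436
  Stage 4: F_4 = 10^(4.17/10) = 2.612, G_4 = 10^(15.7/10) = 37.15
Friis cascade:
  F = 1.205 + (4.634 − 1)/0.8297 + (2.911 − 1)/0.2870 + (2.612 − 1)/0.09861 = 28.59
NF = 10 log₁₀(28.59) = 14.56 dB

14.56 dB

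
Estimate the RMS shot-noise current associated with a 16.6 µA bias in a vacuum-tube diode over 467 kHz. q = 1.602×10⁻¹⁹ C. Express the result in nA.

I_n = √(2qI·B)
2qI·B = 2 × 1.602×10⁻¹⁹ × 1.66×10⁻⁵ × 4.67×10⁵ = 2.48×10⁻¹⁸ A²
I_n = √(2.48×10⁻¹⁸) = 1.58×10⁻⁹ A = 1.58 nA

1.58 nA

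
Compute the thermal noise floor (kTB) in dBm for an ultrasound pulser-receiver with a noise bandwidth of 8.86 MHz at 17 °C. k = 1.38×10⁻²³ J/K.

T = 17 °C + 273.15 = 290.15 K
P_n = kTB = 1.38×10⁻²³ × 290.15 × 8.86×10⁶ = 3.55×10⁻¹⁴ W
In dBm: 10 log₁₀(3.55×10⁻¹⁴ / 10⁻³) = −104.5 dBm

−104.5 dBm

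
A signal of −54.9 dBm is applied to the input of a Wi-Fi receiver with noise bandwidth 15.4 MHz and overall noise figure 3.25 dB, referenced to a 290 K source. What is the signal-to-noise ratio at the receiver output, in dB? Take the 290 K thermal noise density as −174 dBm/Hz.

Noise floor: N = −174 + 10 log₁₀(B) + NF
10 log₁₀(1.54×10⁷) = 71.88 dB
N = −174 + 71.88 + 3.25 = −98.87 dBm
SNR = P_sig − N = −54.9 − (−98.87) = 43.97 dB → 44.0 dB

44.0 dB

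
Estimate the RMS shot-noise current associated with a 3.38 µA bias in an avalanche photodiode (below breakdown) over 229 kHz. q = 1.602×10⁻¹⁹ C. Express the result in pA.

I_n = √(2qI·B)
2qI·B = 2 × 1.602×10⁻¹⁹ × 3.38×10⁻⁶ × 2.29×10⁵ = 2.48×10⁻¹⁹ A²
I_n = √(2.48×10⁻¹⁹) = 4.98×10⁻¹⁰ A = 498 pA

498 pA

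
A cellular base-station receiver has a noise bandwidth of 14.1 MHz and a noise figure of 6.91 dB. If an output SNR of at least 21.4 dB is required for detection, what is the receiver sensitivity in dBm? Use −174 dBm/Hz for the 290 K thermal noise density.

Sensitivity = −174 + 10 log₁₀(B) + NF + SNR_min
= −174 + 71.49 + 6.91 + 21.4
= −74.20 dBm → −74.2 dBm

−74.2 dBm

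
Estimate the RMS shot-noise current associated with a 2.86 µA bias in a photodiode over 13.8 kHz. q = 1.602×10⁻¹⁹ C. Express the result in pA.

I_n = √(2qI·B)
2qI·B = 2 × 1.602×10⁻¹⁹ × 2.86×10⁻⁶ × 1.38×10⁴ = 1.26×10⁻²⁰ A²
I_n = √(1.26×10⁻²⁰) = 1.12×10⁻¹⁰ A = 112 pA

112 pA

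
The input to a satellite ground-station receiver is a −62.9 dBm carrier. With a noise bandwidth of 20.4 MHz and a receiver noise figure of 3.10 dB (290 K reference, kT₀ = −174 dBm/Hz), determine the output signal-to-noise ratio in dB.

Noise floor: N = −174 + 10 log₁₀(B) + NF
10 log₁₀(2.04×10⁷) = 73.1 dB
N = −174 + 73.1 + 3.10 = −97.80 dBm
SNR = P_sig − N = −62.9 − (−97.80) = 34.90 dB → 34.9 dB

34.9 dB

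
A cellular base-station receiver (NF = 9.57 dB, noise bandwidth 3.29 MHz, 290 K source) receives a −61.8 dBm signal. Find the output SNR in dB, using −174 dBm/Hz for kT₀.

Noise floor: N = −174 + 10 log₁₀(B) + NF
10 log₁₀(3.29×10⁶) = 65.17 dB
N = −174 + 65.17 + 9.57 = −99.26 dBm
SNR = P_sig − N = −61.8 − (−99.26) = 37.46 dB → 37.5 dB

37.5 dB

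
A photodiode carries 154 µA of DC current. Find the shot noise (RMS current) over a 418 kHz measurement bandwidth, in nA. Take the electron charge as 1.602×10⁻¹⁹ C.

I_n = √(2qI·B)
2qI·B = 2 × 1.602×10⁻¹⁹ × 1.54×10⁻⁴ × 4.18×10⁵ = 2.06×10⁻¹⁷ A²
I_n = √(2.06×10⁻¹⁷) = 4.54×10⁻⁹ A = 4.54 nA

4.54 nA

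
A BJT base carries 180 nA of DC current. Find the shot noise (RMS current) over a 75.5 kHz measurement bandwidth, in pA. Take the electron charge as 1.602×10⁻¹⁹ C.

66.0 pA

I_n = √(2qI·B)
2qI·B = 2 × 1.602×10⁻¹⁹ × 1.80×10⁻⁷ × 7.55×10⁴ = 4.35×10⁻²¹ A²
I_n = √(4.35×10⁻²¹) = 6.60×10⁻¹¹ A = 66.0 pA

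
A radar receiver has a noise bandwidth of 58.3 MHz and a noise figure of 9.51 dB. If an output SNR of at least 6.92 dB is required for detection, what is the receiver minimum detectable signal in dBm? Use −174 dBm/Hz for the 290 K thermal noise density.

Sensitivity = −174 + 10 log₁₀(B) + NF + SNR_min
= −174 + 77.66 + 9.51 + 6.92
= −79.91 dBm → −79.9 dBm

−79.9 dBm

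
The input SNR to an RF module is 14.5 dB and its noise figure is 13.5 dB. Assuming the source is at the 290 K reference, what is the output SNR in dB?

1.0 dB

By definition F = SNR_in/SNR_out, so in dB: SNR_out = SNR_in − NF
SNR_out = 14.5 − 13.5 = 1.0 dB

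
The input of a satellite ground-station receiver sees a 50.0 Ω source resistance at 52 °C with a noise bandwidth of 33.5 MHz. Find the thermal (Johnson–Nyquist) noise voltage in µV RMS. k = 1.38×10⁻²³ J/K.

5.48 µV

T = 52 °C + 273.15 = 325.15 K
V_n = √(4kTRB)
4kTRB = 4 × 1.38×10⁻²³ × 325.15 × 5.00×10¹ × 3.35×10⁷ = 3.01×10⁻¹¹ V²
V_n = √(3.01×10⁻¹¹) = 5.48×10⁻⁶ V = 5.48 µV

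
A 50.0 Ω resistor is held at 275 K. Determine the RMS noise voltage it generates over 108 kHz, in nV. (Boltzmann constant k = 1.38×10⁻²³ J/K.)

286 nV

V_n = √(4kTRB)
4kTRB = 4 × 1.38×10⁻²³ × 275 × 5.00×10¹ × 1.08×10⁵ = 8.20×10⁻¹⁴ V²
V_n = √(8.20×10⁻¹⁴) = 2.86×10⁻⁷ V = 286 nV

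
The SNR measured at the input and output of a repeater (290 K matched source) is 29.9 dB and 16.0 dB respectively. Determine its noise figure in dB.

13.9 dB

NF (dB) = SNR_in(dB) − SNR_out(dB) when the source is at T₀
NF = 29.9 − 16.0 = 13.9 dB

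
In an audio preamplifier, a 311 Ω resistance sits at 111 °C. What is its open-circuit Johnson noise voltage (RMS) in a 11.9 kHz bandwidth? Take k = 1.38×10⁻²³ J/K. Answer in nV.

280 nV

T = 111 °C + 273.15 = 384.15 K
V_n = √(4kTRB)
4kTRB = 4 × 1.38×10⁻²³ × 384.15 × 3.11×10² × 1.19×10⁴ = 7.85×10⁻¹⁴ V²
V_n = √(7.85×10⁻¹⁴) = 2.80×10⁻⁷ V = 280 nV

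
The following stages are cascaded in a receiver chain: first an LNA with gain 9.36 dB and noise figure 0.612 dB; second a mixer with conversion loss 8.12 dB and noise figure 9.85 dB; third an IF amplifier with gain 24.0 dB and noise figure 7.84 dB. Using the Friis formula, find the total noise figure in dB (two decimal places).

Convert to linear (a loss of L dB is a gain of −L dB): F_i = 10^(NF_i/10), G_i = 10^(G_i,dB/10)
  Stage 1: F_1 = 10^(0.612/10) = 1.151, G_1 = 10^(9.36/10) = 8.630
  Stage 2: F_2 = 10^(9.85/10) = 9.661, G_2 = 10^(−8.12/10) = 0.1542
  Stage 3: F_3 = 10^(7.84/10) = 6.081, G_3 = 10^(24.0/10) = 251.2
Friis cascade:
  F = 1.151 + (9.661 − 1)/8.630 + (6.081 − 1)/1.330 = 5.974
NF = 10 log₁₀(5.974) = 7.76 dB

7.76 dB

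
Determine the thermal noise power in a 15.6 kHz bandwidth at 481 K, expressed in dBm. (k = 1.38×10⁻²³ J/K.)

−129.8 dBm

P_n = kTB = 1.38×10⁻²³ × 481 × 1.56×10⁴ = 1.04×10⁻¹⁶ W
In dBm: 10 log₁₀(1.04×10⁻¹⁶ / 10⁻³) = −129.8 dBm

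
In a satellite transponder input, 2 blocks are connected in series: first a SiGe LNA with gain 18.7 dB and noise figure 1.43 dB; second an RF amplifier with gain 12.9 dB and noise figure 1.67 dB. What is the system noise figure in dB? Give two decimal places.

1.45 dB

Convert to linear (a loss of L dB is a gain of −L dB): F_i = 10^(NF_i/10), G_i = 10^(G_i,dB/10)
  Stage 1: F_1 = 10^(1.43/10) = 1.390, G_1 = 10^(18.7/10) = 74.13
  Stage 2: F_2 = 10^(1.67/10) = 1.469, G_2 = 10^(12.9/10) = 19.50
Friis cascade:
  F = 1.390 + (1.469 − 1)/74.13 = 1.396
NF = 10 log₁₀(1.396) = 1.45 dB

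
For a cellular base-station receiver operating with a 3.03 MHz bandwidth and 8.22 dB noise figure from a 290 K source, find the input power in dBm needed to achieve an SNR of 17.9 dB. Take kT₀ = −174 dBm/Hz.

−83.1 dBm

Sensitivity = −174 + 10 log₁₀(B) + NF + SNR_min
= −174 + 64.81 + 8.22 + 17.9
= −83.07 dBm → −83.1 dBm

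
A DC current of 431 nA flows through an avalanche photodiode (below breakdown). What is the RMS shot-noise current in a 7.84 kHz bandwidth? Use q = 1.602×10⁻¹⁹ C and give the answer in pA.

I_n = √(2qI·B)
2qI·B = 2 × 1.602×10⁻¹⁹ × 4.31×10⁻⁷ × 7.84×10³ = 1.08×10⁻²¹ A²
I_n = √(1.08×10⁻²¹) = 3.29×10⁻¹¹ A = 32.9 pA

32.9 pA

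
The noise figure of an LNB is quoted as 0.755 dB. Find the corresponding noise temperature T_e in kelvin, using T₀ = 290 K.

F = 10^(0.755/10) = 1.18987
T_e = (F − 1)·T₀ = (1.18987 − 1) × 290 = 55.1 K

55.1 K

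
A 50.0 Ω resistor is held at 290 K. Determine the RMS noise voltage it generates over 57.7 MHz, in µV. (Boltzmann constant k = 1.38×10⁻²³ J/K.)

V_n = √(4kTRB)
4kTRB = 4 × 1.38×10⁻²³ × 290 × 5.00×10¹ × 5.77×10⁷ = 4.62×10⁻¹¹ V²
V_n = √(4.62×10⁻¹¹) = 6.80×10⁻⁶ V = 6.80 µV

6.80 µV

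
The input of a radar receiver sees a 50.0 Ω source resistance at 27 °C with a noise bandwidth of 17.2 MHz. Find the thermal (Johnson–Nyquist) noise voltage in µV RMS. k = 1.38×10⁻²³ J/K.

3.77 µV

T = 27 °C + 273.15 = 300.15 K
V_n = √(4kTRB)
4kTRB = 4 × 1.38×10⁻²³ × 300.15 × 5.00×10¹ × 1.72×10⁷ = 1.42×10⁻¹¹ V²
V_n = √(1.42×10⁻¹¹) = 3.77×10⁻⁶ V = 3.77 µV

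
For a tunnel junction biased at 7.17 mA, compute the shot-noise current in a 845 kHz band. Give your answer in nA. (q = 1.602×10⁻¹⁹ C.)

I_n = √(2qI·B)
2qI·B = 2 × 1.602×10⁻¹⁹ × 7.17×10⁻³ × 8.45×10⁵ = 1.94×10⁻¹⁵ A²
I_n = √(1.94×10⁻¹⁵) = 4.41×10⁻⁸ A = 44.1 nA

44.1 nA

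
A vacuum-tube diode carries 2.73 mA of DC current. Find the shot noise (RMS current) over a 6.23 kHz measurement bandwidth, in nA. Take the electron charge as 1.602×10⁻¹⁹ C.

2.33 nA

I_n = √(2qI·B)
2qI·B = 2 × 1.602×10⁻¹⁹ × 2.73×10⁻³ × 6.23×10³ = 5.45×10⁻¹⁸ A²
I_n = √(5.45×10⁻¹⁸) = 2.33×10⁻⁹ A = 2.33 nA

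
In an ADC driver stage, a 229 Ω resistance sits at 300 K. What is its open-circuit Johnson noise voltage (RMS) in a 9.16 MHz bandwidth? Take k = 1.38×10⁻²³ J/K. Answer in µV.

V_n = √(4kTRB)
4kTRB = 4 × 1.38×10⁻²³ × 300 × 2.29×10² × 9.16×10⁶ = 3.47×10⁻¹¹ V²
V_n = √(3.47×10⁻¹¹) = 5.89×10⁻⁶ V = 5.89 µV

5.89 µV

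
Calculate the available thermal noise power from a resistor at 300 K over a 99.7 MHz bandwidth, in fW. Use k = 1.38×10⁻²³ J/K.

P_n = kTB = 1.38×10⁻²³ × 300 × 9.97×10⁷ = 4.13×10⁻¹³ W = 413 fW

413 fW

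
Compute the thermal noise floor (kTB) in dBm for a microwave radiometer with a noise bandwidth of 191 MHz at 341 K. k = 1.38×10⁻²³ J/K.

−90.5 dBm

P_n = kTB = 1.38×10⁻²³ × 341 × 1.91×10⁸ = 8.99×10⁻¹³ W
In dBm: 10 log₁₀(8.99×10⁻¹³ / 10⁻³) = −90.5 dBm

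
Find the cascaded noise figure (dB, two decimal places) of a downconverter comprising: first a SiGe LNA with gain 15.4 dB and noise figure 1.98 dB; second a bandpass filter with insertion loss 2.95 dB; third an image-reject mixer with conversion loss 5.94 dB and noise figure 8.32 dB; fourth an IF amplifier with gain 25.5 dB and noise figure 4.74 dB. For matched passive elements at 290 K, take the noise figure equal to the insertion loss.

3.76 dB

Convert to linear (a loss of L dB is a gain of −L dB): F_i = 10^(NF_i/10), G_i = 10^(G_i,dB/10)
  Stage 1: F_1 = 10^(1.98/10) = 1.578, G_1 = 10^(15.4/10) = 34.67
  Stage 2: F_2 = 10^(2.95/10) = 1.972, G_2 = 10^(−2.95/10) = 0.5070
  Stage 3: F_3 = 10^(8.32/10) = 6.792, G_3 = 10^(−5.94/10) = 0.2547
  Stage 4: F_4 = 10^(4.74/10) = 2.979, G_4 = 10^(25.5/10) = 354.8
Friis cascade:
  F = 1.578 + (1.972 − 1)/34.67 + (6.792 − 1)/17.58 + (2.979 − 1)/4.477 = 2.377
NF = 10 log₁₀(2.377) = 3.76 dB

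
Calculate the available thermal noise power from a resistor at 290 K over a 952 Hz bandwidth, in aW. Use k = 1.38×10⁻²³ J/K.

P_n = kTB = 1.38×10⁻²³ × 290 × 9.52×10² = 3.81×10⁻¹⁸ W = 3.81 aW

3.81 aW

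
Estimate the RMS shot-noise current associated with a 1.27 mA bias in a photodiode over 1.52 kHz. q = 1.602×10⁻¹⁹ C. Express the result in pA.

786 pA

I_n = √(2qI·B)
2qI·B = 2 × 1.602×10⁻¹⁹ × 1.27×10⁻³ × 1.52×10³ = 6.19×10⁻¹⁹ A²
I_n = √(6.19×10⁻¹⁹) = 7.86×10⁻¹⁰ A = 786 pA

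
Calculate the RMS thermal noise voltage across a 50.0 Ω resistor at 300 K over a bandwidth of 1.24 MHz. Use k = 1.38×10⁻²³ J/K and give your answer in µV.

1.01 µV

V_n = √(4kTRB)
4kTRB = 4 × 1.38×10⁻²³ × 300 × 5.00×10¹ × 1.24×10⁶ = 1.03×10⁻¹² V²
V_n = √(1.03×10⁻¹²) = 1.01×10⁻⁶ V = 1.01 µV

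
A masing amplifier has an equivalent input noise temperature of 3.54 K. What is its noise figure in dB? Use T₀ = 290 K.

F = 1 + T_e/T₀ = 1 + 3.54/290 = 1.01221
NF = 10 log₁₀(1.01221) = 0.053 dB

0.053 dB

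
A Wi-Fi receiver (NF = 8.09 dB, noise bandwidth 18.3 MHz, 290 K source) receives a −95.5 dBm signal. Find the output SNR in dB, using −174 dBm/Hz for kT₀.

Noise floor: N = −174 + 10 log₁₀(B) + NF
10 log₁₀(1.83×10⁷) = 72.62 dB
N = −174 + 72.62 + 8.09 = −93.29 dBm
SNR = P_sig − N = −95.5 − (−93.29) = −2.21 dB → −2.2 dB

−2.2 dB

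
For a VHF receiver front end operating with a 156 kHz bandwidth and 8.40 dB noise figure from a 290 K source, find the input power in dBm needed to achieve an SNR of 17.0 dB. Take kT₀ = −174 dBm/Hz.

−96.7 dBm

Sensitivity = −174 + 10 log₁₀(B) + NF + SNR_min
= −174 + 51.93 + 8.40 + 17.0
= −96.67 dBm → −96.7 dBm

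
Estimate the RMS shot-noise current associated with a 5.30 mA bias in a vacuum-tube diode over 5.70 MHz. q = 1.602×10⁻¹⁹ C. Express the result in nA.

98.4 nA

I_n = √(2qI·B)
2qI·B = 2 × 1.602×10⁻¹⁹ × 5.30×10⁻³ × 5.70×10⁶ = 9.68×10⁻¹⁵ A²
I_n = √(9.68×10⁻¹⁵) = 9.84×10⁻⁸ A = 98.4 nA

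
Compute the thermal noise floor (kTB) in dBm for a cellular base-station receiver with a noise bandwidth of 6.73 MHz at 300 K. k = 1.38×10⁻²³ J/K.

−105.5 dBm

P_n = kTB = 1.38×10⁻²³ × 300 × 6.73×10⁶ = 2.79×10⁻¹⁴ W
In dBm: 10 log₁₀(2.79×10⁻¹⁴ / 10⁻³) = −105.5 dBm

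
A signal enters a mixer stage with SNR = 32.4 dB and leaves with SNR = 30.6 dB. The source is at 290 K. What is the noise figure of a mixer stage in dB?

NF (dB) = SNR_in(dB) − SNR_out(dB) when the source is at T₀
NF = 32.4 − 30.6 = 1.8 dB

1.8 dB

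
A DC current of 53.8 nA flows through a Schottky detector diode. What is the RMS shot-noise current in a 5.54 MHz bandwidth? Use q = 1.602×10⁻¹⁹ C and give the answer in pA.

309 pA

I_n = √(2qI·B)
2qI·B = 2 × 1.602×10⁻¹⁹ × 5.38×10⁻⁸ × 5.54×10⁶ = 9.55×10⁻²⁰ A²
I_n = √(9.55×10⁻²⁰) = 3.09×10⁻¹⁰ A = 309 pA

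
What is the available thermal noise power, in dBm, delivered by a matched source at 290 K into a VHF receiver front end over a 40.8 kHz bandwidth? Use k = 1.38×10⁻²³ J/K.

−127.9 dBm

P_n = kTB = 1.38×10⁻²³ × 290 × 4.08×10⁴ = 1.63×10⁻¹⁶ W
In dBm: 10 log₁₀(1.63×10⁻¹⁶ / 10⁻³) = −127.9 dBm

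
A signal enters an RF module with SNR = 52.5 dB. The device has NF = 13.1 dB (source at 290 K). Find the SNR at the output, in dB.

39.4 dB

By definition F = SNR_in/SNR_out, so in dB: SNR_out = SNR_in − NF
SNR_out = 52.5 − 13.1 = 39.4 dB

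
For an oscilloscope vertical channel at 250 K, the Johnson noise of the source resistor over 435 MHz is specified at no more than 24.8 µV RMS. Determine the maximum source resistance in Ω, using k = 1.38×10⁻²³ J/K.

102 Ω

Johnson–Nyquist: V_n = √(4kTRB) ⇒ R = V_n² / (4kTB)
4kTB = 4 × 1.38×10⁻²³ × 250 × 4.35×10⁸ = 6.00×10⁻¹²
R = (2.48×10⁻⁵)² / 6.00×10⁻¹² = 1.02×10² Ω = 102 Ω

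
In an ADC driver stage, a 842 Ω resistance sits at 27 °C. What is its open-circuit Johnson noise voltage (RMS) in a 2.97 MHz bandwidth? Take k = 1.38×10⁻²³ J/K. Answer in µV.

T = 27 °C + 273.15 = 300.15 K
V_n = √(4kTRB)
4kTRB = 4 × 1.38×10⁻²³ × 300.15 × 8.42×10² × 2.97×10⁶ = 4.14×10⁻¹¹ V²
V_n = √(4.14×10⁻¹¹) = 6.44×10⁻⁶ V = 6.44 µV

6.44 µV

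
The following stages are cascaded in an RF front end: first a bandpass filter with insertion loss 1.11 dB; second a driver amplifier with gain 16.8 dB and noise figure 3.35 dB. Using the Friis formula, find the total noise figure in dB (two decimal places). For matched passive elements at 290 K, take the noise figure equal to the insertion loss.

4.46 dB

Convert to linear (a loss of L dB is a gain of −L dB): F_i = 10^(NF_i/10), G_i = 10^(G_i,dB/10)
  Stage 1: F_1 = 10^(1.11/10) = 1.291, G_1 = 10^(−1.11/10) = 0.7745
  Stage 2: F_2 = 10^(3.35/10) = 2.163, G_2 = 10^(16.8/10) = 47.86
Friis cascade:
  F = 1.291 + (2.163 − 1)/0.7745 = 2.793
NF = 10 log₁₀(2.793) = 4.46 dB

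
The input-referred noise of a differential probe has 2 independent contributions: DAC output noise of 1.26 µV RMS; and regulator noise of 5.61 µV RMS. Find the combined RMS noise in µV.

5.75 µV

Uncorrelated sources add in power (mean-square): V_tot = √(ΣV_i²)
V_tot = √[(1.26×10⁻⁶)² + (5.61×10⁻⁶)²] = 5.75×10⁻⁶ V = 5.75 µV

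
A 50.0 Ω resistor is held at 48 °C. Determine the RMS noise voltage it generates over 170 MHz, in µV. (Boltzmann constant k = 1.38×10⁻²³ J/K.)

T = 48 °C + 273.15 = 321.15 K
V_n = √(4kTRB)
4kTRB = 4 × 1.38×10⁻²³ × 321.15 × 5.00×10¹ × 1.70×10⁸ = 1.51×10⁻¹⁰ V²
V_n = √(1.51×10⁻¹⁰) = 1.23×10⁻⁵ V = 12.3 µV

12.3 µV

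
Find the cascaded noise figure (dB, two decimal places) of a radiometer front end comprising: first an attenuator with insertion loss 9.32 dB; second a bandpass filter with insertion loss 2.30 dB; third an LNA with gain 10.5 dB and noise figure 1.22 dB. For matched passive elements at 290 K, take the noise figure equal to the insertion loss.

Convert to linear (a loss of L dB is a gain of −L dB): F_i = 10^(NF_i/10), G_i = 10^(G_i,dB/10)
  Stage 1: F_1 = 10^(9.32/10) = 8.551, G_1 = 10^(−9.32/10) = 0.1169
  Stage 2: F_2 = 10^(2.30/10) = 1.698, G_2 = 10^(−2.30/10) = 0.5888
  Stage 3: F_3 = 10^(1.22/10) = 1.324, G_3 = 10^(10.5/10) = 11.22
Friis cascade:
  F = 8.551 + (1.698 − 1)/0.1169 + (1.324 − 1)/0.06887 = 19.23
NF = 10 log₁₀(19.23) = 12.84 dB

12.84 dB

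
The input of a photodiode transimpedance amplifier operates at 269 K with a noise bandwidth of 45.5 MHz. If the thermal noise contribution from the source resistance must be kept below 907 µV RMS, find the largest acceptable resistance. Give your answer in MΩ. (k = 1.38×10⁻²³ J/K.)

1.22 MΩ

Johnson–Nyquist: V_n = √(4kTRB) ⇒ R = V_n² / (4kTB)
4kTB = 4 × 1.38×10⁻²³ × 269 × 4.55×10⁷ = 6.76×10⁻¹³
R = (9.07×10⁻⁴)² / 6.76×10⁻¹³ = 1.22×10⁶ Ω = 1.22 MΩ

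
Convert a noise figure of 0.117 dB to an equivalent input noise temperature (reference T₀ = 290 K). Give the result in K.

7.92 K

F = 10^(0.117/10) = 1.02731
T_e = (F − 1)·T₀ = (1.02731 − 1) × 290 = 7.92 K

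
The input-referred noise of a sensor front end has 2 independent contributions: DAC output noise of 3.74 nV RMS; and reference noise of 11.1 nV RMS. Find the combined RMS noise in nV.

Uncorrelated sources add in power (mean-square): V_tot = √(ΣV_i²)
V_tot = √[(3.74×10⁻⁹)² + (1.11×10⁻⁸)²] = 1.17×10⁻⁸ V = 11.7 nV

11.7 nV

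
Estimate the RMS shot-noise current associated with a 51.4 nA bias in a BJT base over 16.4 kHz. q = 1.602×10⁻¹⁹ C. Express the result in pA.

16.4 pA

I_n = √(2qI·B)
2qI·B = 2 × 1.602×10⁻¹⁹ × 5.14×10⁻⁸ × 1.64×10⁴ = 2.70×10⁻²² A²
I_n = √(2.70×10⁻²²) = 1.64×10⁻¹¹ A = 16.4 pA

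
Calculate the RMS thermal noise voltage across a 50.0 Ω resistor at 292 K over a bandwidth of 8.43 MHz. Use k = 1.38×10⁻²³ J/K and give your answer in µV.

V_n = √(4kTRB)
4kTRB = 4 × 1.38×10⁻²³ × 292 × 5.00×10¹ × 8.43×10⁶ = 6.79×10⁻¹² V²
V_n = √(6.79×10⁻¹²) = 2.61×10⁻⁶ V = 2.61 µV

2.61 µV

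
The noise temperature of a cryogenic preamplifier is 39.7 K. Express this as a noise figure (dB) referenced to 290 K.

0.557 dB

F = 1 + T_e/T₀ = 1 + 39.7/290 = 1.1369
NF = 10 log₁₀(1.1369) = 0.557 dB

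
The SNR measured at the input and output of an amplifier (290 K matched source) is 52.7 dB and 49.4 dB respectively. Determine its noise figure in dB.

NF (dB) = SNR_in(dB) − SNR_out(dB) when the source is at T₀
NF = 52.7 − 49.4 = 3.3 dB

3.3 dB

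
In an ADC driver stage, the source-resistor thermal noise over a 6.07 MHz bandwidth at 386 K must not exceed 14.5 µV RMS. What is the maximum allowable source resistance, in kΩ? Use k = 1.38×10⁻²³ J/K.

Johnson–Nyquist: V_n = √(4kTRB) ⇒ R = V_n² / (4kTB)
4kTB = 4 × 1.38×10⁻²³ × 386 × 6.07×10⁶ = 1.29×10⁻¹³
R = (1.45×10⁻⁵)² / 1.29×10⁻¹³ = 1.63×10³ Ω = 1.63 kΩ

1.63 kΩ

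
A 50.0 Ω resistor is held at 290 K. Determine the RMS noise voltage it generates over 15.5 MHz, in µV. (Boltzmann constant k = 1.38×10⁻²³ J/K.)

3.52 µV

V_n = √(4kTRB)
4kTRB = 4 × 1.38×10⁻²³ × 290 × 5.00×10¹ × 1.55×10⁷ = 1.24×10⁻¹¹ V²
V_n = √(1.24×10⁻¹¹) = 3.52×10⁻⁶ V = 3.52 µV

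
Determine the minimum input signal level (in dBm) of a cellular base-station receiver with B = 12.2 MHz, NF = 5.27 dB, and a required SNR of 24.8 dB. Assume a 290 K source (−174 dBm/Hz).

Sensitivity = −174 + 10 log₁₀(B) + NF + SNR_min
= −174 + 70.86 + 5.27 + 24.8
= −73.07 dBm → −73.1 dBm

−73.1 dBm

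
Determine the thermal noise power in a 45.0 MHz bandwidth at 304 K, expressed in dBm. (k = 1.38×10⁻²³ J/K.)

−97.2 dBm

P_n = kTB = 1.38×10⁻²³ × 304 × 4.50×10⁷ = 1.89×10⁻¹³ W
In dBm: 10 log₁₀(1.89×10⁻¹³ / 10⁻³) = −97.2 dBm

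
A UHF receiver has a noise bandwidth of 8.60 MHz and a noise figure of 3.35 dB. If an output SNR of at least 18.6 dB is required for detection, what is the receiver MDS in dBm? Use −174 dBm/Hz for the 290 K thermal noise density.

Sensitivity = −174 + 10 log₁₀(B) + NF + SNR_min
= −174 + 69.34 + 3.35 + 18.6
= −82.71 dBm → −82.7 dBm

−82.7 dBm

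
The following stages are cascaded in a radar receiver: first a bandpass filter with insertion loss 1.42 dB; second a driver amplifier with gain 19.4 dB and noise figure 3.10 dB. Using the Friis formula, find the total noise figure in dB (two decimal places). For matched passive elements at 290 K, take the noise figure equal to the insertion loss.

Convert to linear (a loss of L dB is a gain of −L dB): F_i = 10^(NF_i/10), G_i = 10^(G_i,dB/10)
  Stage 1: F_1 = 10^(1.42/10) = 1.387, G_1 = 10^(−1.42/10) = 0.7211
  Stage 2: F_2 = 10^(3.10/10) = 2.042, G_2 = 10^(19.4/10) = 87.10
Friis cascade:
  F = 1.387 + (2.042 − 1)/0.7211 = 2.831
NF = 10 log₁₀(2.831) = 4.52 dB

4.52 dB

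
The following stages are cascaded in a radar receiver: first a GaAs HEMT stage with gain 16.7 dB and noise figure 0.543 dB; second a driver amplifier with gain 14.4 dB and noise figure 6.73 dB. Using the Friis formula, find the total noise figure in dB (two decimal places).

Convert to linear (a loss of L dB is a gain of −L dB): F_i = 10^(NF_i/10), G_i = 10^(G_i,dB/10)
  Stage 1: F_1 = 10^(0.543/10) = 1.133, G_1 = 10^(16.7/10) = 46.77
  Stage 2: F_2 = 10^(6.73/10) = 4.710, G_2 = 10^(14.4/10) = 27.54
Friis cascade:
  F = 1.133 + (4.710 − 1)/46.77 = 1.212
NF = 10 log₁₀(1.212) = 0.84 dB

0.84 dB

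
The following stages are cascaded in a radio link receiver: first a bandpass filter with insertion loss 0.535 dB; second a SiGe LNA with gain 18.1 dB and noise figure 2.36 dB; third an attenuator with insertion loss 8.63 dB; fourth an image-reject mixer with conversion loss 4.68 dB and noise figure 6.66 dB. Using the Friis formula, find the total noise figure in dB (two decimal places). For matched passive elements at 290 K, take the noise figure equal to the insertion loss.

Convert to linear (a loss of L dB is a gain of −L dB): F_i = 10^(NF_i/10), G_i = 10^(G_i,dB/10)
  Stage 1: F_1 = 10^(0.535/10) = 1.131, G_1 = 10^(−0.535/10) = 0.8841
  Stage 2: F_2 = 10^(2.36/10) = 1.722, G_2 = 10^(18.1/10) = 64.57
  Stage 3: F_3 = 10^(8.63/10) = 7.295, G_3 = 10^(−8.63/10) = 0.1371
  Stage 4: F_4 = 10^(6.66/10) = 4.634, G_4 = 10^(−4.68/10) = 0.3404
Friis cascade:
  F = 1.131 + (1.722 − 1)/0.8841 + (7.295 − 1)/57.08 + (4.634 − 1)/7.825 = 2.522
NF = 10 log₁₀(2.522) = 4.02 dB

4.02 dB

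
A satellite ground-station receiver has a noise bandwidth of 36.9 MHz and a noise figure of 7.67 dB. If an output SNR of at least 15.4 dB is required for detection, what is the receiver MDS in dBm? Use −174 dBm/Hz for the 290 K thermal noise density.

Sensitivity = −174 + 10 log₁₀(B) + NF + SNR_min
= −174 + 75.67 + 7.67 + 15.4
= −75.26 dBm → −75.3 dBm

−75.3 dBm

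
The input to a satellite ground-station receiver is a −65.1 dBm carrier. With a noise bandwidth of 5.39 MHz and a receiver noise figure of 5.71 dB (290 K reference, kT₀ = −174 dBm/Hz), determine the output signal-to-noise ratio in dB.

35.9 dB

Noise floor: N = −174 + 10 log₁₀(B) + NF
10 log₁₀(5.39×10⁶) = 67.32 dB
N = −174 + 67.32 + 5.71 = −100.97 dBm
SNR = P_sig − N = −65.1 − (−100.97) = 35.87 dB → 35.9 dB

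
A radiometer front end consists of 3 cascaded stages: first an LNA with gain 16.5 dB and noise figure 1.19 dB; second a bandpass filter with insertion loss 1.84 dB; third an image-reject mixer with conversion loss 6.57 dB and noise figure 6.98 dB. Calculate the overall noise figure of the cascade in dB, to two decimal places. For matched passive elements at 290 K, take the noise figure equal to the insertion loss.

1.65 dB

Convert to linear (a loss of L dB is a gain of −L dB): F_i = 10^(NF_i/10), G_i = 10^(G_i,dB/10)
  Stage 1: F_1 = 10^(1.19/10) = 1.315, G_1 = 10^(16.5/10) = 44.67
  Stage 2: F_2 = 10^(1.84/10) = 1.528, G_2 = 10^(−1.84/10) = 0.6546
  Stage 3: F_3 = 10^(6.98/10) = 4.989, G_3 = 10^(−6.57/10) = 0.2203
Friis cascade:
  F = 1.315 + (1.528 − 1)/44.67 + (4.989 − 1)/29.24 = 1.463
NF = 10 log₁₀(1.463) = 1.65 dB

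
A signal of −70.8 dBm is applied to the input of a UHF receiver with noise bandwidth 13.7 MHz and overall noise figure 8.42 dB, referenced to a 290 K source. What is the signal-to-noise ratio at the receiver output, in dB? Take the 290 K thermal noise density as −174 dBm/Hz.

23.4 dB

Noise floor: N = −174 + 10 log₁₀(B) + NF
10 log₁₀(1.37×10⁷) = 71.37 dB
N = −174 + 71.37 + 8.42 = −94.21 dBm
SNR = P_sig − N = −70.8 − (−94.21) = 23.41 dB → 23.4 dB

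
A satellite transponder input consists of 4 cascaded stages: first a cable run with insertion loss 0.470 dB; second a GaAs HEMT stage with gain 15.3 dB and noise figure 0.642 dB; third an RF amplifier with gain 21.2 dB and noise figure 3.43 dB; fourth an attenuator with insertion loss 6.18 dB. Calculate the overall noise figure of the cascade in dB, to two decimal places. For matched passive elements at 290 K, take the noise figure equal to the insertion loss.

Convert to linear (a loss of L dB is a gain of −L dB): F_i = 10^(NF_i/10), G_i = 10^(G_i,dB/10)
  Stage 1: F_1 = 10^(0.470/10) = 1.114, G_1 = 10^(−0.470/10) = 0.8974
  Stage 2: F_2 = 10^(0.642/10) = 1.159, G_2 = 10^(15.3/10) = 33.88
  Stage 3: F_3 = 10^(3.43/10) = 2.203, G_3 = 10^(21.2/10) = 131.8
  Stage 4: F_4 = 10^(6.18/10) = 4.150, G_4 = 10^(−6.18/10) = 0.2410
Friis cascade:
  F = 1.114 + (1.159 − 1)/0.8974 + (2.203 − 1)/30.41 + (4.150 − 1)/4009 = 1.332
NF = 10 log₁₀(1.332) = 1.25 dB

1.25 dB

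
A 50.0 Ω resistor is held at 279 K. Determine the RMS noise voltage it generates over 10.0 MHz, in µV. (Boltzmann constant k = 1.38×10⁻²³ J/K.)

2.77 µV

V_n = √(4kTRB)
4kTRB = 4 × 1.38×10⁻²³ × 279 × 5.00×10¹ × 1.00×10⁷ = 7.70×10⁻¹² V²
V_n = √(7.70×10⁻¹²) = 2.77×10⁻⁶ V = 2.77 µV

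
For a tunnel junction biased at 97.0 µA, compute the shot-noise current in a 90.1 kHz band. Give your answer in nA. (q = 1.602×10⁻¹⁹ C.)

1.67 nA

I_n = √(2qI·B)
2qI·B = 2 × 1.602×10⁻¹⁹ × 9.70×10⁻⁵ × 9.01×10⁴ = 2.80×10⁻¹⁸ A²
I_n = √(2.80×10⁻¹⁸) = 1.67×10⁻⁹ A = 1.67 nA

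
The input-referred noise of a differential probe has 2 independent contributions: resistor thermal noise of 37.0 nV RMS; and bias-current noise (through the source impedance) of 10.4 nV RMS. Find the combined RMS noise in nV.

Uncorrelated sources add in power (mean-square): V_tot = √(ΣV_i²)
V_tot = √[(3.70×10⁻⁸)² + (1.04×10⁻⁸)²] = 3.84×10⁻⁸ V = 38.4 nV

38.4 nV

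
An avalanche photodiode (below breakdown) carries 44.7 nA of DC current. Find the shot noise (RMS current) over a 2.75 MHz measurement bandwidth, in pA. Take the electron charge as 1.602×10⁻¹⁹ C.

198 pA

I_n = √(2qI·B)
2qI·B = 2 × 1.602×10⁻¹⁹ × 4.47×10⁻⁸ × 2.75×10⁶ = 3.94×10⁻²⁰ A²
I_n = √(3.94×10⁻²⁰) = 1.98×10⁻¹⁰ A = 198 pA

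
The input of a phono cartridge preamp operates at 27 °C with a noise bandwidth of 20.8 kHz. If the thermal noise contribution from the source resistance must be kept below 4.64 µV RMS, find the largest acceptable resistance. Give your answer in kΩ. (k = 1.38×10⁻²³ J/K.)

T = 27 °C + 273.15 = 300.15 K
Johnson–Nyquist: V_n = √(4kTRB) ⇒ R = V_n² / (4kTB)
4kTB = 4 × 1.38×10⁻²³ × 300.15 × 2.08×10⁴ = 3.45×10⁻¹⁶
R = (4.64×10⁻⁶)² / 3.45×10⁻¹⁶ = 6.25×10⁴ Ω = 62.5 kΩ

62.5 kΩ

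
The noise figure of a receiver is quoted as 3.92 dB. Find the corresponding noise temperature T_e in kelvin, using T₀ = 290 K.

425 K

F = 10^(3.92/10) = 2.46604
T_e = (F − 1)·T₀ = (2.46604 − 1) × 290 = 425 K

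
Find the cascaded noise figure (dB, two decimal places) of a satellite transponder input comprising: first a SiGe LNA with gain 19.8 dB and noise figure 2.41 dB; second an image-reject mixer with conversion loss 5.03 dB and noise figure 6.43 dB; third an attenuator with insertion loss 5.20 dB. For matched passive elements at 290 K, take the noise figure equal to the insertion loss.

2.68 dB

Convert to linear (a loss of L dB is a gain of −L dB): F_i = 10^(NF_i/10), G_i = 10^(G_i,dB/10)
  Stage 1: F_1 = 10^(2.41/10) = 1.742, G_1 = 10^(19.8/10) = 95.50
  Stage 2: F_2 = 10^(6.43/10) = 4.395, G_2 = 10^(−5.03/10) = 0.3141
  Stage 3: F_3 = 10^(5.20/10) = 3.311, G_3 = 10^(−5.20/10) = 0.3020
Friis cascade:
  F = 1.742 + (4.395 − 1)/95.50 + (3.311 − 1)/29.99 = 1.854
NF = 10 log₁₀(1.854) = 2.68 dB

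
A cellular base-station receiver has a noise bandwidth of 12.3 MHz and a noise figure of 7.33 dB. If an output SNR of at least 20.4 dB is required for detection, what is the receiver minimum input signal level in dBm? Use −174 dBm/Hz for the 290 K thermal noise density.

Sensitivity = −174 + 10 log₁₀(B) + NF + SNR_min
= −174 + 70.9 + 7.33 + 20.4
= −75.37 dBm → −75.4 dBm

−75.4 dBm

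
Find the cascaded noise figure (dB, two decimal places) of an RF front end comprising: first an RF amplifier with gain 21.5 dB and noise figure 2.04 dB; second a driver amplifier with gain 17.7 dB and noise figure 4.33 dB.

Convert to linear (a loss of L dB is a gain of −L dB): F_i = 10^(NF_i/10), G_i = 10^(G_i,dB/10)
  Stage 1: F_1 = 10^(2.04/10) = 1.600, G_1 = 10^(21.5/10) = 141.3
  Stage 2: F_2 = 10^(4.33/10) = 2.710, G_2 = 10^(17.7/10) = 58.88
Friis cascade:
  F = 1.600 + (2.710 − 1)/141.3 = 1.612
NF = 10 log₁₀(1.612) = 2.07 dB

2.07 dB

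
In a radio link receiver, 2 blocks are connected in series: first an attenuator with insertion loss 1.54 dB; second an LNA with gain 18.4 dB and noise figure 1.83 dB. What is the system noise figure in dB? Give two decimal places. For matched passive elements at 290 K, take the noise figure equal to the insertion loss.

Convert to linear (a loss of L dB is a gain of −L dB): F_i = 10^(NF_i/10), G_i = 10^(G_i,dB/10)
  Stage 1: F_1 = 10^(1.54/10) = 1.426, G_1 = 10^(−1.54/10) = 0.7015
  Stage 2: F_2 = 10^(1.83/10) = 1.524, G_2 = 10^(18.4/10) = 69.18
Friis cascade:
  F = 1.426 + (1.524 − 1)/0.7015 = 2.173
NF = 10 log₁₀(2.173) = 3.37 dB

3.37 dB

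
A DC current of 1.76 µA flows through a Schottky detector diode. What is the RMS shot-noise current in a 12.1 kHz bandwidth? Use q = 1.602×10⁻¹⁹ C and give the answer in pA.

82.6 pA

I_n = √(2qI·B)
2qI·B = 2 × 1.602×10⁻¹⁹ × 1.76×10⁻⁶ × 1.21×10⁴ = 6.82×10⁻²¹ A²
I_n = √(6.82×10⁻²¹) = 8.26×10⁻¹¹ A = 82.6 pA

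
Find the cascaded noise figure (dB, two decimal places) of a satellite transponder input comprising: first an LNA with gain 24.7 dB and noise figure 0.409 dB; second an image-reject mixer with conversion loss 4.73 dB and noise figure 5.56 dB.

0.44 dB

Convert to linear (a loss of L dB is a gain of −L dB): F_i = 10^(NF_i/10), G_i = 10^(G_i,dB/10)
  Stage 1: F_1 = 10^(0.409/10) = 1.099, G_1 = 10^(24.7/10) = 295.1
  Stage 2: F_2 = 10^(5.56/10) = 3.597, G_2 = 10^(−4.73/10) = 0.3365
Friis cascade:
  F = 1.099 + (3.597 − 1)/295.1 = 1.108
NF = 10 log₁₀(1.108) = 0.44 dB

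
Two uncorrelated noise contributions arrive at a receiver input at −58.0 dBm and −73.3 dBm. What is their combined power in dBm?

−57.9 dBm

Convert to linear, add, convert back:
P₁ = 1.58×10⁻⁹ W, P₂ = 4.68×10⁻¹¹ W
P_tot = 1.63×10⁻⁹ W → 10 log₁₀(P_tot / 10⁻³) = −57.9 dBm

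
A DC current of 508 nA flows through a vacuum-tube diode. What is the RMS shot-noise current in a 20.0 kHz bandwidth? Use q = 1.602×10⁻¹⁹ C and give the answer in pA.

I_n = √(2qI·B)
2qI·B = 2 × 1.602×10⁻¹⁹ × 5.08×10⁻⁷ × 2.00×10⁴ = 3.26×10⁻²¹ A²
I_n = √(3.26×10⁻²¹) = 5.71×10⁻¹¹ A = 57.1 pA

57.1 pA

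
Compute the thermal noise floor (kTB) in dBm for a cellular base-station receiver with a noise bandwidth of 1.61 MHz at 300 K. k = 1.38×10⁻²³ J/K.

−111.8 dBm

P_n = kTB = 1.38×10⁻²³ × 300 × 1.61×10⁶ = 6.67×10⁻¹⁵ W
In dBm: 10 log₁₀(6.67×10⁻¹⁵ / 10⁻³) = −111.8 dBm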